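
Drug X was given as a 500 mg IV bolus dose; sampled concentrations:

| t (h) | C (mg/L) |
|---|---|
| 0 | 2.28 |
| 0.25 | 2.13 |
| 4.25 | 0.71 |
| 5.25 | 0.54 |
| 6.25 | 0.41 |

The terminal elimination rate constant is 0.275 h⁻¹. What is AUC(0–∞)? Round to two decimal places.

Trapezoidal AUC_0→6.25:
  [0→0.25]: (2.28+2.13)/2 × 0.25 = 0.55125
  [0.25→4.25]: (2.13+0.71)/2 × 4 = 5.68
  [4.25→5.25]: (0.71+0.54)/2 × 1 = 0.625
  [5.25→6.25]: (0.54+0.41)/2 × 1 = 0.475
  Sum = 7.33125 mg/L·h
Extrapolated tail: C_last / k_e = 0.41 / 0.275 = 1.491
AUC_0→∞ = 7.33125 + 1.491 = 8.82225 mg/L·h

AUC = 8.82 mg/L·h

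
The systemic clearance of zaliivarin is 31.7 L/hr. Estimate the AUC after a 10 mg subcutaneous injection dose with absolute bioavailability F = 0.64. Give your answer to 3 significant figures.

AUC_0→∞ = F × Dose / CL
        = 0.64 × 10 / 31.7 = 0.201893 mg/L·hr

AUC = 0.202 mg/L·hr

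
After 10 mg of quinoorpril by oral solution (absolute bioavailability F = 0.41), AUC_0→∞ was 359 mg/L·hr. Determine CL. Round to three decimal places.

CL = F × Dose / AUC_0→∞
   = 0.41 × 10 / 359 = 0.0114206 L/hr

CL = 0.011 L/hr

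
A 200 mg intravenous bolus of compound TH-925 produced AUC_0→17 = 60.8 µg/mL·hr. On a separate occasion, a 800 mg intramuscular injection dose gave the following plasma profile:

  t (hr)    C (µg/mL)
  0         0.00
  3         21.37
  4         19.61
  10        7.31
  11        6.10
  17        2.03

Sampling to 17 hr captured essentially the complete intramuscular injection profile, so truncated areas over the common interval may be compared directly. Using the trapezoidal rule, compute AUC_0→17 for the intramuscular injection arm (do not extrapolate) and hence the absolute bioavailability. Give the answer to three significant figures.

F = 0.676

Trapezoidal AUC_0→17 (intramuscular injection):
  [0→3]: (0.00+21.37)/2 × 3 = 32.055
  [3→4]: (21.37+19.61)/2 × 1 = 20.49
  [4→10]: (19.61+7.31)/2 × 6 = 80.76
  [10→11]: (7.31+6.10)/2 × 1 = 6.705
  [11→17]: (6.10+2.03)/2 × 6 = 24.39
  Sum = 164.4 µg/mL·hr
F = (AUC_ev/D_ev)/(AUC_iv/D_iv) = (164.4/800)/(60.8/200) = 0.2055/0.304 = 0.6760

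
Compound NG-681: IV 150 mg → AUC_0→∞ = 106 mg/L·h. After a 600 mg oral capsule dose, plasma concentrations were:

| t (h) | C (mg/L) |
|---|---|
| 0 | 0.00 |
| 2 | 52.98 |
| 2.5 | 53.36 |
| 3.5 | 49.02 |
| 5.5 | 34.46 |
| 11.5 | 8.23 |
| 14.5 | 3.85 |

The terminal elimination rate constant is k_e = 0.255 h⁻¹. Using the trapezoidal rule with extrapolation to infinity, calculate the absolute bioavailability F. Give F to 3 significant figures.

Trapezoidal AUC_0→14.5 (oral capsule):
  [0→2]: (0.00+52.98)/2 × 2 = 52.98
  [2→2.5]: (52.98+53.36)/2 × 0.5 = 26.585
  [2.5→3.5]: (53.36+49.02)/2 × 1 = 51.19
  [3.5→5.5]: (49.02+34.46)/2 × 2 = 83.48
  [5.5→11.5]: (34.46+8.23)/2 × 6 = 128.07
  [11.5→14.5]: (8.23+3.85)/2 × 3 = 18.12
  Sum = 360.425 mg/L·h
Tail: C_last/k_e = 3.85/0.255 = 15.098
AUC_0→∞ (oral capsule) = 360.425 + 15.098 = 375.523 mg/L·h
F = (AUC_ev/D_ev)/(AUC_iv/D_iv) = (375.523/600)/(106/150) = 0.625872/0.706667 = 0.8857

F = 0.886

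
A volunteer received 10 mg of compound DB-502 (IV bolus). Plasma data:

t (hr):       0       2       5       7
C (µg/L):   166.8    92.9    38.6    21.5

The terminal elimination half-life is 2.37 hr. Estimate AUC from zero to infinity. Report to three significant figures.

AUC = 591 µg/L·hr

Trapezoidal AUC_0→7:
  [0→2]: (166.8+92.9)/2 × 2 = 259.7
  [2→5]: (92.9+38.6)/2 × 3 = 197.25
  [5→7]: (38.6+21.5)/2 × 2 = 60.1
  Sum = 517.05 µg/L·hr
k_e = ln2 / t½ = 0.693147 / 2.37 = 0.2925 hr^-1
Extrapolated tail: C_last / k_e = 21.5 / 0.2925 = 73.504
AUC_0→∞ = 517.05 + 73.504 = 590.554 µg/L·hr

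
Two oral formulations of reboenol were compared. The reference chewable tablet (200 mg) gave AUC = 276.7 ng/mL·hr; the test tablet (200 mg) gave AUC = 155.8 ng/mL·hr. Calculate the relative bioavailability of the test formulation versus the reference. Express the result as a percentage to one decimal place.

F_rel = (AUC_test/D_test) / (AUC_ref/D_ref)
      = (155.8/200) / (276.7/200)
      = 0.779 / 1.3835 = 0.5631 = 56.31%

F_rel = 56.3%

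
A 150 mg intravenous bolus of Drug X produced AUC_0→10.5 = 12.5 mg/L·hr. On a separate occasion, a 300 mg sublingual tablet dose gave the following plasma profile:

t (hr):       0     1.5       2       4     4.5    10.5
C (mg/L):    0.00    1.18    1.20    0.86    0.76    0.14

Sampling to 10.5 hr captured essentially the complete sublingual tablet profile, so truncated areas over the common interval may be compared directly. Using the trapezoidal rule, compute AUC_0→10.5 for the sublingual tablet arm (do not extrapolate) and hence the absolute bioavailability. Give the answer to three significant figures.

F = 0.266

Trapezoidal AUC_0→10.5 (sublingual tablet):
  [0→1.5]: (0.00+1.18)/2 × 1.5 = 0.885
  [1.5→2]: (1.18+1.20)/2 × 0.5 = 0.595
  [2→4]: (1.20+0.86)/2 × 2 = 2.06
  [4→4.5]: (0.86+0.76)/2 × 0.5 = 0.405
  [4.5→10.5]: (0.76+0.14)/2 × 6 = 2.7
  Sum = 6.645 mg/L·hr
F = (AUC_ev/D_ev)/(AUC_iv/D_iv) = (6.645/300)/(12.5/150) = 0.02215/0.0833333 = 0.2658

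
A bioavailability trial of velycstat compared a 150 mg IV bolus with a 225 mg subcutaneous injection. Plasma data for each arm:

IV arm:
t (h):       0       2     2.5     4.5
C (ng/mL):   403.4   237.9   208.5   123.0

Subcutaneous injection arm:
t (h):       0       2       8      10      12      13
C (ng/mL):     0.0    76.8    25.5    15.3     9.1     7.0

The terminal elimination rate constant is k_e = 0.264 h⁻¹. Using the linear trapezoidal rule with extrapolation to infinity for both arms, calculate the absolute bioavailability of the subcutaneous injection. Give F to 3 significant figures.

F = 0.208

Trapezoidal AUC_0→4.5 (IV):
  [0→2]: (403.4+237.9)/2 × 2 = 641.3
  [2→2.5]: (237.9+208.5)/2 × 0.5 = 111.6
  [2.5→4.5]: (208.5+123.0)/2 × 2 = 331.5
  Sum = 1084.4 ng/mL·h
IV tail: 123.0/0.264 = 465.909; AUC_iv,0→∞ = 1084.4 + 465.909 = 1550.309 ng/mL·h
Trapezoidal AUC_0→13 (subcutaneous injection):
  [0→2]: (0.0+76.8)/2 × 2 = 76.8
  [2→8]: (76.8+25.5)/2 × 6 = 306.9
  [8→10]: (25.5+15.3)/2 × 2 = 40.8
  [10→12]: (15.3+9.1)/2 × 2 = 24.4
  [12→13]: (9.1+7.0)/2 × 1 = 8.05
  Sum = 456.95 ng/mL·h
subcutaneous injection tail: 7.0/0.264 = 26.515; AUC_ev,0→∞ = 456.95 + 26.515 = 483.465 ng/mL·h
F = (AUC_ev/D_ev)/(AUC_iv/D_iv) = (483.465/225)/(1550.309/150) = 2.14873/10.3354 = 0.2079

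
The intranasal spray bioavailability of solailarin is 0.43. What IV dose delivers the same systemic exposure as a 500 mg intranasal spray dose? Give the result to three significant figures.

Systemic exposure from an extravascular dose = F × D_ev, so the equivalent IV dose is F × D_ev.
D_iv = F × D_ev = 0.43 × 500 = 215 mg

D_iv = 215 mg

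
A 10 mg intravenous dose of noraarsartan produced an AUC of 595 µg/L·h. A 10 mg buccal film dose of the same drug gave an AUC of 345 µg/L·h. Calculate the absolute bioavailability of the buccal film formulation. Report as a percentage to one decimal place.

F = (AUC_ev / D_ev) / (AUC_iv / D_iv)
  = (345/10) / (595/10)
  = 34.5 / 59.5 = 0.5798
  = 57.98%

F = 58.0%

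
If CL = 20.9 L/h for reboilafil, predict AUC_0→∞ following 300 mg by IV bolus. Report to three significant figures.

AUC_0→∞ = Dose_iv / CL
        = 300 / 20.9 = 14.3541 mg/L·h

AUC = 14.4 mg/L·h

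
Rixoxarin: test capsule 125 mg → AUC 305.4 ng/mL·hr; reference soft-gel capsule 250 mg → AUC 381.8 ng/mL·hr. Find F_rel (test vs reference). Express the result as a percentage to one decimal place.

F_rel = 160.0%

F_rel = (AUC_test/D_test) / (AUC_ref/D_ref)
      = (305.4/125) / (381.8/250)
      = 2.4432 / 1.5272 = 1.5998 = 159.98%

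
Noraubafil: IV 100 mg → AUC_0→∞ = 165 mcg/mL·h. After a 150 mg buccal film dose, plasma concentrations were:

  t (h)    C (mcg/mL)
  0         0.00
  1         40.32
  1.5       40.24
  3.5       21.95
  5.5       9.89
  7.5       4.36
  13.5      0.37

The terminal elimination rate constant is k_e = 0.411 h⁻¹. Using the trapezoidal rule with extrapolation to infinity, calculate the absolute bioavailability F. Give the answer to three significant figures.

Trapezoidal AUC_0→13.5 (buccal film):
  [0→1]: (0.00+40.32)/2 × 1 = 20.16
  [1→1.5]: (40.32+40.24)/2 × 0.5 = 20.14
  [1.5→3.5]: (40.24+21.95)/2 × 2 = 62.19
  [3.5→5.5]: (21.95+9.89)/2 × 2 = 31.84
  [5.5→7.5]: (9.89+4.36)/2 × 2 = 14.25
  [7.5→13.5]: (4.36+0.37)/2 × 6 = 14.19
  Sum = 162.77 mcg/mL·h
Tail: C_last/k_e = 0.37/0.411 = 0.900
AUC_0→∞ (buccal film) = 162.77 + 0.900 = 163.67 mcg/mL·h
F = (AUC_ev/D_ev)/(AUC_iv/D_iv) = (163.67/150)/(165/100) = 1.09113/1.65 = 0.6613

F = 0.661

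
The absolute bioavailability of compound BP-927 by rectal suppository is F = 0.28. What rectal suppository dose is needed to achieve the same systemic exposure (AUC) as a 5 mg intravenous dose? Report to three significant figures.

D_rectal = 17.9 mg

For equal systemic exposure: F × D_ev = D_iv
D_ev = D_iv / F = 5 / 0.28 = 17.8571 mg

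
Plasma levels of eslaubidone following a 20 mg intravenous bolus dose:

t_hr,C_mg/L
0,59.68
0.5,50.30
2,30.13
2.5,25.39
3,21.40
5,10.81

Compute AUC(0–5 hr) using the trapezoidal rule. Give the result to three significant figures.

Trapezoidal AUC_0→5:
  [0→0.5]: (59.68+50.30)/2 × 0.5 = 27.495
  [0.5→2]: (50.30+30.13)/2 × 1.5 = 60.3225
  [2→2.5]: (30.13+25.39)/2 × 0.5 = 13.88
  [2.5→3]: (25.39+21.40)/2 × 0.5 = 11.6975
  [3→5]: (21.40+10.81)/2 × 2 = 32.21
  Sum = 145.605 mg/L·hr

AUC = 146 mg/L·hr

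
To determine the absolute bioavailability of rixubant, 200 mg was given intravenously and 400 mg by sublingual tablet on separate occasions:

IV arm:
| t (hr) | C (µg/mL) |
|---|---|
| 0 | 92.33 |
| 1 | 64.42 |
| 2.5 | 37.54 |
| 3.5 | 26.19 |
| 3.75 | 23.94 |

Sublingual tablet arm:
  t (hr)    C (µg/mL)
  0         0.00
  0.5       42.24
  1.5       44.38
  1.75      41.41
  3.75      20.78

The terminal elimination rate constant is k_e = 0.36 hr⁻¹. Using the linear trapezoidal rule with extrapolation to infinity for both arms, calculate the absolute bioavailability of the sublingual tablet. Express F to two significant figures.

Trapezoidal AUC_0→3.75 (IV):
  [0→1]: (92.33+64.42)/2 × 1 = 78.375
  [1→2.5]: (64.42+37.54)/2 × 1.5 = 76.47
  [2.5→3.5]: (37.54+26.19)/2 × 1 = 31.865
  [3.5→3.75]: (26.19+23.94)/2 × 0.25 = 6.26625
  Sum = 192.97625 µg/mL·hr
IV tail: 23.94/0.36 = 66.500; AUC_iv,0→∞ = 192.97625 + 66.500 = 259.47625 µg/mL·hr
Trapezoidal AUC_0→3.75 (sublingual tablet):
  [0→0.5]: (0.00+42.24)/2 × 0.5 = 10.56
  [0.5→1.5]: (42.24+44.38)/2 × 1 = 43.31
  [1.5→1.75]: (44.38+41.41)/2 × 0.25 = 10.72375
  [1.75→3.75]: (41.41+20.78)/2 × 2 = 62.19
  Sum = 126.78375 µg/mL·hr
sublingual tablet tail: 20.78/0.36 = 57.722; AUC_ev,0→∞ = 126.78375 + 57.722 = 184.50575 µg/mL·hr
F = (AUC_ev/D_ev)/(AUC_iv/D_iv) = (184.50575/400)/(259.47625/200) = 0.461264/1.29738 = 0.3555

F = 0.36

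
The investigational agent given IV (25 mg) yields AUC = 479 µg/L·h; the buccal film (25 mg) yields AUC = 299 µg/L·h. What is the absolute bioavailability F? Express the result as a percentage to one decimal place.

F = 62.4%

F = (AUC_ev / D_ev) / (AUC_iv / D_iv)
  = (299/25) / (479/25)
  = 11.96 / 19.16 = 0.6242
  = 62.42%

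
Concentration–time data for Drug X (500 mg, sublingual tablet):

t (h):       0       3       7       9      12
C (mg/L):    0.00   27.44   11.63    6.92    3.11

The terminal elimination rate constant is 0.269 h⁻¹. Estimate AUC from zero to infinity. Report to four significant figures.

Trapezoidal AUC_0→12:
  [0→3]: (0.00+27.44)/2 × 3 = 41.16
  [3→7]: (27.44+11.63)/2 × 4 = 78.14
  [7→9]: (11.63+6.92)/2 × 2 = 18.55
  [9→12]: (6.92+3.11)/2 × 3 = 15.045
  Sum = 152.895 mg/L·h
Extrapolated tail: C_last / k_e = 3.11 / 0.269 = 11.561
AUC_0→∞ = 152.895 + 11.561 = 164.456 mg/L·h

AUC = 164.5 mg/L·h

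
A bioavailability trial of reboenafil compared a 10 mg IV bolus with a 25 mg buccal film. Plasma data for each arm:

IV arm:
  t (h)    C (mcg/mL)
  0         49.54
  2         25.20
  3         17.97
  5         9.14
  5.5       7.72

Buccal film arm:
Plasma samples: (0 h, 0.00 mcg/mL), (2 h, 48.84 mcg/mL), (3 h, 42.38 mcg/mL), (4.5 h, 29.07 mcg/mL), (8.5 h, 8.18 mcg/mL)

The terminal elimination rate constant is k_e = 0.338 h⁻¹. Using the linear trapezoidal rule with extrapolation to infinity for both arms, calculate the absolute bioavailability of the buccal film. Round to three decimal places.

Trapezoidal AUC_0→5.5 (IV):
  [0→2]: (49.54+25.20)/2 × 2 = 74.74
  [2→3]: (25.20+17.97)/2 × 1 = 21.585
  [3→5]: (17.97+9.14)/2 × 2 = 27.11
  [5→5.5]: (9.14+7.72)/2 × 0.5 = 4.215
  Sum = 127.65 mcg/mL·h
IV tail: 7.72/0.338 = 22.840; AUC_iv,0→∞ = 127.65 + 22.840 = 150.49 mcg/mL·h
Trapezoidal AUC_0→8.5 (buccal film):
  [0→2]: (0.00+48.84)/2 × 2 = 48.84
  [2→3]: (48.84+42.38)/2 × 1 = 45.61
  [3→4.5]: (42.38+29.07)/2 × 1.5 = 53.5875
  [4.5→8.5]: (29.07+8.18)/2 × 4 = 74.5
  Sum = 222.5375 mcg/mL·h
buccal film tail: 8.18/0.338 = 24.201; AUC_ev,0→∞ = 222.5375 + 24.201 = 246.7385 mcg/mL·h
F = (AUC_ev/D_ev)/(AUC_iv/D_iv) = (246.7385/25)/(150.49/10) = 9.86954/15.049 = 0.6558

F = 0.656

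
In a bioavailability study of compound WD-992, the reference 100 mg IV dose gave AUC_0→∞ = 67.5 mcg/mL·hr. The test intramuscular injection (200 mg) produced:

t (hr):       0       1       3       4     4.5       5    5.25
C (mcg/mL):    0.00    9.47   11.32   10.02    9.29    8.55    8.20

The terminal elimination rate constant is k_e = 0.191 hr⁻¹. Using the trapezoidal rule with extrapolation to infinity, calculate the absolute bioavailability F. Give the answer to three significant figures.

F = 0.670

Trapezoidal AUC_0→5.25 (intramuscular injection):
  [0→1]: (0.00+9.47)/2 × 1 = 4.735
  [1→3]: (9.47+11.32)/2 × 2 = 20.79
  [3→4]: (11.32+10.02)/2 × 1 = 10.67
  [4→4.5]: (10.02+9.29)/2 × 0.5 = 4.8275
  [4.5→5]: (9.29+8.55)/2 × 0.5 = 4.46
  [5→5.25]: (8.55+8.20)/2 × 0.25 = 2.09375
  Sum = 47.57625 mcg/mL·hr
Tail: C_last/k_e = 8.20/0.191 = 42.932
AUC_0→∞ (intramuscular injection) = 47.57625 + 42.932 = 90.50825 mcg/mL·hr
F = (AUC_ev/D_ev)/(AUC_iv/D_iv) = (90.50825/200)/(67.5/100) = 0.45254125/0.675 = 0.6704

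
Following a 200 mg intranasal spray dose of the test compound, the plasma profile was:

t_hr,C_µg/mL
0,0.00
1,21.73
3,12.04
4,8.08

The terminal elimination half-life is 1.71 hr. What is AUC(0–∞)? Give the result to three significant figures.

Trapezoidal AUC_0→4:
  [0→1]: (0.00+21.73)/2 × 1 = 10.865
  [1→3]: (21.73+12.04)/2 × 2 = 33.77
  [3→4]: (12.04+8.08)/2 × 1 = 10.06
  Sum = 54.695 µg/mL·hr
k_e = ln2 / t½ = 0.693147 / 1.71 = 0.4053 hr^-1
Extrapolated tail: C_last / k_e = 8.08 / 0.4053 = 19.936
AUC_0→∞ = 54.695 + 19.936 = 74.631 µg/mL·hr

AUC = 74.6 µg/mL·hr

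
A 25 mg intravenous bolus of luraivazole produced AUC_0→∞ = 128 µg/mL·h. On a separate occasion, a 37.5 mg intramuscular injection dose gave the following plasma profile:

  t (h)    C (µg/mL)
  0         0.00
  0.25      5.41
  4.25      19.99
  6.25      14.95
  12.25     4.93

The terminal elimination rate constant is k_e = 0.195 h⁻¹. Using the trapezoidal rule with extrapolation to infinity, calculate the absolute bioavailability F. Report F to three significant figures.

F = 0.892

Trapezoidal AUC_0→12.25 (intramuscular injection):
  [0→0.25]: (0.00+5.41)/2 × 0.25 = 0.67625
  [0.25→4.25]: (5.41+19.99)/2 × 4 = 50.8
  [4.25→6.25]: (19.99+14.95)/2 × 2 = 34.94
  [6.25→12.25]: (14.95+4.93)/2 × 6 = 59.64
  Sum = 146.05625 µg/mL·h
Tail: C_last/k_e = 4.93/0.195 = 25.282
AUC_0→∞ (intramuscular injection) = 146.05625 + 25.282 = 171.33825 µg/mL·h
F = (AUC_ev/D_ev)/(AUC_iv/D_iv) = (171.33825/37.5)/(128/25) = 4.56902/5.12 = 0.8924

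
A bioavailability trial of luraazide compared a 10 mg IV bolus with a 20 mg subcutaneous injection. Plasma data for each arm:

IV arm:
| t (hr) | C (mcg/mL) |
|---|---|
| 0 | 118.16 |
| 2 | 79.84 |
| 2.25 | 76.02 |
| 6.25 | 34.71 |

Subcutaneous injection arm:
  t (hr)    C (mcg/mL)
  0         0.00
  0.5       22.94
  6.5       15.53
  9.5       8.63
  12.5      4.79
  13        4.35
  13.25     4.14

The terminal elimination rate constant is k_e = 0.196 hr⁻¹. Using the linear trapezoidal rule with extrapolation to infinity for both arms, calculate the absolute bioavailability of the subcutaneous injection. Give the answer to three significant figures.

Trapezoidal AUC_0→6.25 (IV):
  [0→2]: (118.16+79.84)/2 × 2 = 198.0
  [2→2.25]: (79.84+76.02)/2 × 0.25 = 19.4825
  [2.25→6.25]: (76.02+34.71)/2 × 4 = 221.46
  Sum = 438.9425 mcg/mL·hr
IV tail: 34.71/0.196 = 177.092; AUC_iv,0→∞ = 438.9425 + 177.092 = 616.0345 mcg/mL·hr
Trapezoidal AUC_0→13.25 (subcutaneous injection):
  [0→0.5]: (0.00+22.94)/2 × 0.5 = 5.735
  [0.5→6.5]: (22.94+15.53)/2 × 6 = 115.41
  [6.5→9.5]: (15.53+8.63)/2 × 3 = 36.24
  [9.5→12.5]: (8.63+4.79)/2 × 3 = 20.13
  [12.5→13]: (4.79+4.35)/2 × 0.5 = 2.285
  [13→13.25]: (4.35+4.14)/2 × 0.25 = 1.06125
  Sum = 180.86125 mcg/mL·hr
subcutaneous injection tail: 4.14/0.196 = 21.122; AUC_ev,0→∞ = 180.86125 + 21.122 = 201.98325 mcg/mL·hr
F = (AUC_ev/D_ev)/(AUC_iv/D_iv) = (201.98325/20)/(616.0345/10) = 10.0992/61.60345 = 0.1639

F = 0.164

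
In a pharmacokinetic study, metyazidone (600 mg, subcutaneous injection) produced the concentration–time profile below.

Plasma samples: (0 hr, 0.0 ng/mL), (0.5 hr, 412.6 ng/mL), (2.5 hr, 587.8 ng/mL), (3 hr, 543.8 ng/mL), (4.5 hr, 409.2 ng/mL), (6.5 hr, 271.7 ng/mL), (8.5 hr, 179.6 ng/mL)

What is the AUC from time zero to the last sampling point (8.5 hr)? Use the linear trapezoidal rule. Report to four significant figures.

Trapezoidal AUC_0→8.5:
  [0→0.5]: (0.0+412.6)/2 × 0.5 = 103.15
  [0.5→2.5]: (412.6+587.8)/2 × 2 = 1000.4
  [2.5→3]: (587.8+543.8)/2 × 0.5 = 282.9
  [3→4.5]: (543.8+409.2)/2 × 1.5 = 714.75
  [4.5→6.5]: (409.2+271.7)/2 × 2 = 680.9
  [6.5→8.5]: (271.7+179.6)/2 × 2 = 451.3
  Sum = 3233.4 ng/mL·hr

AUC = 3233 ng/mL·hr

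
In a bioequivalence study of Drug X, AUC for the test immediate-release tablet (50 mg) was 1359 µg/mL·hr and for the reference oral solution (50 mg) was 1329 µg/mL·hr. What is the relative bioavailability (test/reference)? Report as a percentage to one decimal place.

F_rel = 102.3%

F_rel = (AUC_test/D_test) / (AUC_ref/D_ref)
      = (1359/50) / (1329/50)
      = 27.18 / 26.58 = 1.0226 = 102.26%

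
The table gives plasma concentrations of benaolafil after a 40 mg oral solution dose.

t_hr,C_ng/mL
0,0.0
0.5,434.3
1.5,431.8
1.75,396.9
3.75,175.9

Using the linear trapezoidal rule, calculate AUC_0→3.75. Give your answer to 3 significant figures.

Trapezoidal AUC_0→3.75:
  [0→0.5]: (0.0+434.3)/2 × 0.5 = 108.575
  [0.5→1.5]: (434.3+431.8)/2 × 1 = 433.05
  [1.5→1.75]: (431.8+396.9)/2 × 0.25 = 103.5875
  [1.75→3.75]: (396.9+175.9)/2 × 2 = 572.8
  Sum = 1218.0125 ng/mL·hr

AUC = 1220 ng/mL·hr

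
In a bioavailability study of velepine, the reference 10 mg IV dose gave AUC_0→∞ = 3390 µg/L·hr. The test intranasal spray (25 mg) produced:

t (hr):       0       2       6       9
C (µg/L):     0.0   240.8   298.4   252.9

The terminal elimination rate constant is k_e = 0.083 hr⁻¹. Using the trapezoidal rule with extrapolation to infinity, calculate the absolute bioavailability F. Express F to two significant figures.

Trapezoidal AUC_0→9 (intranasal spray):
  [0→2]: (0.0+240.8)/2 × 2 = 240.8
  [2→6]: (240.8+298.4)/2 × 4 = 1078.4
  [6→9]: (298.4+252.9)/2 × 3 = 826.95
  Sum = 2146.15 µg/L·hr
Tail: C_last/k_e = 252.9/0.083 = 3046.988
AUC_0→∞ (intranasal spray) = 2146.15 + 3046.988 = 5193.138 µg/L·hr
F = (AUC_ev/D_ev)/(AUC_iv/D_iv) = (5193.138/25)/(3390/10) = 207.72552/339 = 0.6128

F = 0.61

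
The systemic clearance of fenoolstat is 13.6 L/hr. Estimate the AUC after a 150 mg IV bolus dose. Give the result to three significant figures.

AUC = 11.0 mg/L·hr

AUC_0→∞ = Dose_iv / CL
        = 150 / 13.6 = 11.0294 mg/L·hr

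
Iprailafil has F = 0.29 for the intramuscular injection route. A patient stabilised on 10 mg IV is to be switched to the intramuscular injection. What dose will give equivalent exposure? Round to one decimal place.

For equal systemic exposure: F × D_ev = D_iv
D_ev = D_iv / F = 10 / 0.29 = 34.4828 mg

D_intramuscular = 34.5 mg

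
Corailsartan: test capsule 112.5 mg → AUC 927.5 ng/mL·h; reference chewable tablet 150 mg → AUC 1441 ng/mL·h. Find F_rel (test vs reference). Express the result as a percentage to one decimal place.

F_rel = (AUC_test/D_test) / (AUC_ref/D_ref)
      = (927.5/112.5) / (1441/150)
      = 8.24444 / 9.60667 = 0.8582 = 85.82%

F_rel = 85.8%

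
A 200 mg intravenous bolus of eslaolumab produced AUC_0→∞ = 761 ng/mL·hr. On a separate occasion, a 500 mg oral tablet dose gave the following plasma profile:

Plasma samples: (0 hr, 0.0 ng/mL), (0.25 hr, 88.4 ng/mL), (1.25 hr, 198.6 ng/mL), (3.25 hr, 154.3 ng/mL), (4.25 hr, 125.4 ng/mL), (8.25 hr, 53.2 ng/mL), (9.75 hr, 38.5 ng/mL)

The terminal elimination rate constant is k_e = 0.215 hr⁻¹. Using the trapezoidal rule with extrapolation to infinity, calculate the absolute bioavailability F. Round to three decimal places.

F = 0.658

Trapezoidal AUC_0→9.75 (oral tablet):
  [0→0.25]: (0.0+88.4)/2 × 0.25 = 11.05
  [0.25→1.25]: (88.4+198.6)/2 × 1 = 143.5
  [1.25→3.25]: (198.6+154.3)/2 × 2 = 352.9
  [3.25→4.25]: (154.3+125.4)/2 × 1 = 139.85
  [4.25→8.25]: (125.4+53.2)/2 × 4 = 357.2
  [8.25→9.75]: (53.2+38.5)/2 × 1.5 = 68.775
  Sum = 1073.275 ng/mL·hr
Tail: C_last/k_e = 38.5/0.215 = 179.070
AUC_0→∞ (oral tablet) = 1073.275 + 179.070 = 1252.345 ng/mL·hr
F = (AUC_ev/D_ev)/(AUC_iv/D_iv) = (1252.345/500)/(761/200) = 2.50469/3.805 = 0.6583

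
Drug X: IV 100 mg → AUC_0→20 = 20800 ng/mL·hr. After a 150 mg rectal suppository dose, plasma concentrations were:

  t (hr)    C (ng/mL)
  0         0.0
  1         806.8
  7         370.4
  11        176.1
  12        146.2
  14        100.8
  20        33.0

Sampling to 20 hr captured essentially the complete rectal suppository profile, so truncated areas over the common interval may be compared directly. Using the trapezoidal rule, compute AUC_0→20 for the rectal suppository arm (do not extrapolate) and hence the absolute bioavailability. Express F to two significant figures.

F = 0.19

Trapezoidal AUC_0→20 (rectal suppository):
  [0→1]: (0.0+806.8)/2 × 1 = 403.4
  [1→7]: (806.8+370.4)/2 × 6 = 3531.6
  [7→11]: (370.4+176.1)/2 × 4 = 1093.0
  [11→12]: (176.1+146.2)/2 × 1 = 161.15
  [12→14]: (146.2+100.8)/2 × 2 = 247.0
  [14→20]: (100.8+33.0)/2 × 6 = 401.4
  Sum = 5837.55 ng/mL·hr
F = (AUC_ev/D_ev)/(AUC_iv/D_iv) = (5837.55/150)/(20800/100) = 38.917/208 = 0.1871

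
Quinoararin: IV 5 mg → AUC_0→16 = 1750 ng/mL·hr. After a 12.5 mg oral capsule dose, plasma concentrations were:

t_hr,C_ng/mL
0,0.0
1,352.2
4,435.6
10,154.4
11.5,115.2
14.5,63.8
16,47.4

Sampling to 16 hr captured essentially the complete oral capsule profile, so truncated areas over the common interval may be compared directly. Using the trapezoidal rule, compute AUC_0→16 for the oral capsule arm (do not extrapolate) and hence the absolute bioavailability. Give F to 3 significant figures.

Trapezoidal AUC_0→16 (oral capsule):
  [0→1]: (0.0+352.2)/2 × 1 = 176.1
  [1→4]: (352.2+435.6)/2 × 3 = 1181.7
  [4→10]: (435.6+154.4)/2 × 6 = 1770.0
  [10→11.5]: (154.4+115.2)/2 × 1.5 = 202.2
  [11.5→14.5]: (115.2+63.8)/2 × 3 = 268.5
  [14.5→16]: (63.8+47.4)/2 × 1.5 = 83.4
  Sum = 3681.9 ng/mL·hr
F = (AUC_ev/D_ev)/(AUC_iv/D_iv) = (3681.9/12.5)/(1750/5) = 294.552/350 = 0.8416

F = 0.842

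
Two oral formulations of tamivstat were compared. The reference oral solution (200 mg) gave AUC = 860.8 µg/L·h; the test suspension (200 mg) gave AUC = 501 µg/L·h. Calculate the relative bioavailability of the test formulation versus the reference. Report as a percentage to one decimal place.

F_rel = (AUC_test/D_test) / (AUC_ref/D_ref)
      = (501/200) / (860.8/200)
      = 2.505 / 4.304 = 0.5820 = 58.20%

F_rel = 58.2%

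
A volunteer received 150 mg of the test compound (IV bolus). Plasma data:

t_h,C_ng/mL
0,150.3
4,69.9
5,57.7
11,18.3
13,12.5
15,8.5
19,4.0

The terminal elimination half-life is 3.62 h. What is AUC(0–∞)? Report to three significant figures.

Trapezoidal AUC_0→19:
  [0→4]: (150.3+69.9)/2 × 4 = 440.4
  [4→5]: (69.9+57.7)/2 × 1 = 63.8
  [5→11]: (57.7+18.3)/2 × 6 = 228.0
  [11→13]: (18.3+12.5)/2 × 2 = 30.8
  [13→15]: (12.5+8.5)/2 × 2 = 21.0
  [15→19]: (8.5+4.0)/2 × 4 = 25.0
  Sum = 809.0 ng/mL·h
k_e = ln2 / t½ = 0.693147 / 3.62 = 0.1915 h^-1
Extrapolated tail: C_last / k_e = 4.0 / 0.1915 = 20.888
AUC_0→∞ = 809.0 + 20.888 = 829.888 ng/mL·h

AUC = 830 ng/mL·h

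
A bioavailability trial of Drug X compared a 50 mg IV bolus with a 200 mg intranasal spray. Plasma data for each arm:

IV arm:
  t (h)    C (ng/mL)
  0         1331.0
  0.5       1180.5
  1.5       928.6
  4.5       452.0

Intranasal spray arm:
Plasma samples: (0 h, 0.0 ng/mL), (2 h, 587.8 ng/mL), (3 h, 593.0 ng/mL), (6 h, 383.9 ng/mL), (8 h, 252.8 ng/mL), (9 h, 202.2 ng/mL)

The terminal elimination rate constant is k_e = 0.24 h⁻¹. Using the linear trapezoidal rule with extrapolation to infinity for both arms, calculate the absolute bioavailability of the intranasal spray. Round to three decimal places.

Trapezoidal AUC_0→4.5 (IV):
  [0→0.5]: (1331.0+1180.5)/2 × 0.5 = 627.875
  [0.5→1.5]: (1180.5+928.6)/2 × 1 = 1054.55
  [1.5→4.5]: (928.6+452.0)/2 × 3 = 2070.9
  Sum = 3753.325 ng/mL·h
IV tail: 452.0/0.24 = 1883.333; AUC_iv,0→∞ = 3753.325 + 1883.333 = 5636.658 ng/mL·h
Trapezoidal AUC_0→9 (intranasal spray):
  [0→2]: (0.0+587.8)/2 × 2 = 587.8
  [2→3]: (587.8+593.0)/2 × 1 = 590.4
  [3→6]: (593.0+383.9)/2 × 3 = 1465.35
  [6→8]: (383.9+252.8)/2 × 2 = 636.7
  [8→9]: (252.8+202.2)/2 × 1 = 227.5
  Sum = 3507.75 ng/mL·h
intranasal spray tail: 202.2/0.24 = 842.500; AUC_ev,0→∞ = 3507.75 + 842.500 = 4350.25 ng/mL·h
F = (AUC_ev/D_ev)/(AUC_iv/D_iv) = (4350.25/200)/(5636.658/50) = 21.75125/112.73316 = 0.1929

F = 0.193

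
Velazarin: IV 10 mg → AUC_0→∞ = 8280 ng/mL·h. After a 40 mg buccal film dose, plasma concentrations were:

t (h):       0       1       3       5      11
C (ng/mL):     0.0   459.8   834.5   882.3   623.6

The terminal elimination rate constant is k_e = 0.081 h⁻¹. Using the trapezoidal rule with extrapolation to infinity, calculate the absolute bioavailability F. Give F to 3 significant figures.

Trapezoidal AUC_0→11 (buccal film):
  [0→1]: (0.0+459.8)/2 × 1 = 229.9
  [1→3]: (459.8+834.5)/2 × 2 = 1294.3
  [3→5]: (834.5+882.3)/2 × 2 = 1716.8
  [5→11]: (882.3+623.6)/2 × 6 = 4517.7
  Sum = 7758.7 ng/mL·h
Tail: C_last/k_e = 623.6/0.081 = 7698.765
AUC_0→∞ (buccal film) = 7758.7 + 7698.765 = 15457.465 ng/mL·h
F = (AUC_ev/D_ev)/(AUC_iv/D_iv) = (15457.465/40)/(8280/10) = 386.437/828 = 0.4667

F = 0.467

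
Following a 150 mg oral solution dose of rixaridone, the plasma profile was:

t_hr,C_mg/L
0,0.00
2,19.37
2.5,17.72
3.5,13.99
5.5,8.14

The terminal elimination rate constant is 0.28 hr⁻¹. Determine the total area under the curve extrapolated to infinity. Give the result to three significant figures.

Trapezoidal AUC_0→5.5:
  [0→2]: (0.00+19.37)/2 × 2 = 19.37
  [2→2.5]: (19.37+17.72)/2 × 0.5 = 9.2725
  [2.5→3.5]: (17.72+13.99)/2 × 1 = 15.855
  [3.5→5.5]: (13.99+8.14)/2 × 2 = 22.13
  Sum = 66.6275 mg/L·hr
Extrapolated tail: C_last / k_e = 8.14 / 0.28 = 29.071
AUC_0→∞ = 66.6275 + 29.071 = 95.6985 mg/L·hr

AUC = 95.7 mg/L·hr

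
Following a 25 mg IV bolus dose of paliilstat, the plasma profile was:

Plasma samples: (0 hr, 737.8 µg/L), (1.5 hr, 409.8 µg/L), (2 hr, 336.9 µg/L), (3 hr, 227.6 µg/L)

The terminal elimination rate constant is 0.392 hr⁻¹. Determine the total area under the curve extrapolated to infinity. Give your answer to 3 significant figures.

AUC = 1910 µg/L·hr

Trapezoidal AUC_0→3:
  [0→1.5]: (737.8+409.8)/2 × 1.5 = 860.7
  [1.5→2]: (409.8+336.9)/2 × 0.5 = 186.675
  [2→3]: (336.9+227.6)/2 × 1 = 282.25
  Sum = 1329.625 µg/L·hr
Extrapolated tail: C_last / k_e = 227.6 / 0.392 = 580.612
AUC_0→∞ = 1329.625 + 580.612 = 1910.237 µg/L·hr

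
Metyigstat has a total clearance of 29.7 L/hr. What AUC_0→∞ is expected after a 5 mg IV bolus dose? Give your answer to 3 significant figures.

AUC_0→∞ = Dose_iv / CL
        = 5 / 29.7 = 0.16835 mg/L·hr

AUC = 0.168 mg/L·hr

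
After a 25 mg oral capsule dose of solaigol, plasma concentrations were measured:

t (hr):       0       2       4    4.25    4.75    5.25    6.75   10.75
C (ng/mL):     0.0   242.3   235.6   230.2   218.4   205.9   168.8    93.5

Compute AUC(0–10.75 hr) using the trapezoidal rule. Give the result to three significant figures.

AUC = 1800 ng/mL·hr

Trapezoidal AUC_0→10.75:
  [0→2]: (0.0+242.3)/2 × 2 = 242.3
  [2→4]: (242.3+235.6)/2 × 2 = 477.9
  [4→4.25]: (235.6+230.2)/2 × 0.25 = 58.225
  [4.25→4.75]: (230.2+218.4)/2 × 0.5 = 112.15
  [4.75→5.25]: (218.4+205.9)/2 × 0.5 = 106.075
  [5.25→6.75]: (205.9+168.8)/2 × 1.5 = 281.025
  [6.75→10.75]: (168.8+93.5)/2 × 4 = 524.6
  Sum = 1802.275 ng/mL·hr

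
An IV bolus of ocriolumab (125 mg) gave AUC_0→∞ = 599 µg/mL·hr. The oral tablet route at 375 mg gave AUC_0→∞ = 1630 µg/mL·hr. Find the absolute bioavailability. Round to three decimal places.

F = 0.907

F = (AUC_ev / D_ev) / (AUC_iv / D_iv)
  = (1630/375) / (599/125)
  = 4.34667 / 4.792 = 0.9071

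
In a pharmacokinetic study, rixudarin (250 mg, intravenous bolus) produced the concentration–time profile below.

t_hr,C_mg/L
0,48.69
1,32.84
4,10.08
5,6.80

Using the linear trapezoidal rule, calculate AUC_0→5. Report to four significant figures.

AUC = 113.6 mg/L·hr

Trapezoidal AUC_0→5:
  [0→1]: (48.69+32.84)/2 × 1 = 40.765
  [1→4]: (32.84+10.08)/2 × 3 = 64.38
  [4→5]: (10.08+6.80)/2 × 1 = 8.44
  Sum = 113.585 mg/L·hr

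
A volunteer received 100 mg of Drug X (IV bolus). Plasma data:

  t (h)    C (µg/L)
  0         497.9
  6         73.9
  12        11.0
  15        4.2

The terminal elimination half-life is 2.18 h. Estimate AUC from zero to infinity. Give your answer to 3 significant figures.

Trapezoidal AUC_0→15:
  [0→6]: (497.9+73.9)/2 × 6 = 1715.4
  [6→12]: (73.9+11.0)/2 × 6 = 254.7
  [12→15]: (11.0+4.2)/2 × 3 = 22.8
  Sum = 1992.9 µg/L·h
k_e = ln2 / t½ = 0.693147 / 2.18 = 0.3180 h^-1
Extrapolated tail: C_last / k_e = 4.2 / 0.318 = 13.208
AUC_0→∞ = 1992.9 + 13.208 = 2006.108 µg/L·h

AUC = 2010 µg/L·h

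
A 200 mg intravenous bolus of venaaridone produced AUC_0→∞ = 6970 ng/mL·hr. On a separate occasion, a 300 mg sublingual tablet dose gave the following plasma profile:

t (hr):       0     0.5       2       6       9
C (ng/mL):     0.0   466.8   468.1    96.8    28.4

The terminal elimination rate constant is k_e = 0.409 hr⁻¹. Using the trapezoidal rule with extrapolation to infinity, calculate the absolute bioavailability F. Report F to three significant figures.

F = 0.211

Trapezoidal AUC_0→9 (sublingual tablet):
  [0→0.5]: (0.0+466.8)/2 × 0.5 = 116.7
  [0.5→2]: (466.8+468.1)/2 × 1.5 = 701.175
  [2→6]: (468.1+96.8)/2 × 4 = 1129.8
  [6→9]: (96.8+28.4)/2 × 3 = 187.8
  Sum = 2135.475 ng/mL·hr
Tail: C_last/k_e = 28.4/0.409 = 69.438
AUC_0→∞ (sublingual tablet) = 2135.475 + 69.438 = 2204.913 ng/mL·hr
F = (AUC_ev/D_ev)/(AUC_iv/D_iv) = (2204.913/300)/(6970/200) = 7.34971/34.85 = 0.2109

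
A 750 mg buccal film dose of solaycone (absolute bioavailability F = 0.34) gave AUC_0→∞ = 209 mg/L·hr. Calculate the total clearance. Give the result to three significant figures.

CL = F × Dose / AUC_0→∞
   = 0.34 × 750 / 209 = 1.2201 L/hr

CL = 1.22 L/hr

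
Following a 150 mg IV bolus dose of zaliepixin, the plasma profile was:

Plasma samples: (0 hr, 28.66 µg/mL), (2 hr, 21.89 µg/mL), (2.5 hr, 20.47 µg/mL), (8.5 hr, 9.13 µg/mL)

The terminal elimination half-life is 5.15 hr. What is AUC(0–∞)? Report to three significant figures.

Trapezoidal AUC_0→8.5:
  [0→2]: (28.66+21.89)/2 × 2 = 50.55
  [2→2.5]: (21.89+20.47)/2 × 0.5 = 10.59
  [2.5→8.5]: (20.47+9.13)/2 × 6 = 88.8
  Sum = 149.94 µg/mL·hr
k_e = ln2 / t½ = 0.693147 / 5.15 = 0.1346 hr^-1
Extrapolated tail: C_last / k_e = 9.13 / 0.1346 = 67.831
AUC_0→∞ = 149.94 + 67.831 = 217.771 µg/mL·hr

AUC = 218 µg/mL·hr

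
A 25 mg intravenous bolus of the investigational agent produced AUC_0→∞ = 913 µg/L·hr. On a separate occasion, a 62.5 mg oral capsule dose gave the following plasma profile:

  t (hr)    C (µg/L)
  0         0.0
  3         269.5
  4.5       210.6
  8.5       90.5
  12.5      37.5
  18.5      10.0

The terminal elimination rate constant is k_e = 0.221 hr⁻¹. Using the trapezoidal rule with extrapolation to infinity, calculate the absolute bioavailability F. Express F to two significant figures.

Trapezoidal AUC_0→18.5 (oral capsule):
  [0→3]: (0.0+269.5)/2 × 3 = 404.25
  [3→4.5]: (269.5+210.6)/2 × 1.5 = 360.075
  [4.5→8.5]: (210.6+90.5)/2 × 4 = 602.2
  [8.5→12.5]: (90.5+37.5)/2 × 4 = 256.0
  [12.5→18.5]: (37.5+10.0)/2 × 6 = 142.5
  Sum = 1765.025 µg/L·hr
Tail: C_last/k_e = 10.0/0.221 = 45.249
AUC_0→∞ (oral capsule) = 1765.025 + 45.249 = 1810.274 µg/L·hr
F = (AUC_ev/D_ev)/(AUC_iv/D_iv) = (1810.274/62.5)/(913/25) = 28.964384/36.52 = 0.7931

F = 0.79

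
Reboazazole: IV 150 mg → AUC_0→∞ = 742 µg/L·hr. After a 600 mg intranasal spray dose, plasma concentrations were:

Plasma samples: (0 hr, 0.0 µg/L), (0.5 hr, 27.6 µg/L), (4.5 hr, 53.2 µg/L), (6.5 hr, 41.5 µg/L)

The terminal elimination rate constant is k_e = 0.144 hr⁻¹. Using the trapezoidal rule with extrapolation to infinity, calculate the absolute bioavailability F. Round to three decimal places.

F = 0.186

Trapezoidal AUC_0→6.5 (intranasal spray):
  [0→0.5]: (0.0+27.6)/2 × 0.5 = 6.9
  [0.5→4.5]: (27.6+53.2)/2 × 4 = 161.6
  [4.5→6.5]: (53.2+41.5)/2 × 2 = 94.7
  Sum = 263.2 µg/L·hr
Tail: C_last/k_e = 41.5/0.144 = 288.194
AUC_0→∞ (intranasal spray) = 263.2 + 288.194 = 551.394 µg/L·hr
F = (AUC_ev/D_ev)/(AUC_iv/D_iv) = (551.394/600)/(742/150) = 0.91899/4.94667 = 0.1858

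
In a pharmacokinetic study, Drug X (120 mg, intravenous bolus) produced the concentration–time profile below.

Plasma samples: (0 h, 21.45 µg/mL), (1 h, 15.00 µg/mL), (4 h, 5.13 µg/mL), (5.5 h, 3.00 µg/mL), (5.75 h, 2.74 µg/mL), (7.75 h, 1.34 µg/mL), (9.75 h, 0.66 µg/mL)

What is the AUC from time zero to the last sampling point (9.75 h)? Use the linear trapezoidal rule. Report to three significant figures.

AUC = 61.3 µg/mL·h

Trapezoidal AUC_0→9.75:
  [0→1]: (21.45+15.00)/2 × 1 = 18.225
  [1→4]: (15.00+5.13)/2 × 3 = 30.195
  [4→5.5]: (5.13+3.00)/2 × 1.5 = 6.0975
  [5.5→5.75]: (3.00+2.74)/2 × 0.25 = 0.7175
  [5.75→7.75]: (2.74+1.34)/2 × 2 = 4.08
  [7.75→9.75]: (1.34+0.66)/2 × 2 = 2.0
  Sum = 61.315 µg/mL·h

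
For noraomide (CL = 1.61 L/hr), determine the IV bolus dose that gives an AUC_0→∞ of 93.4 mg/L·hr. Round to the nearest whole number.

Dose_iv = CL × AUC_0→∞
     = 1.61 × 93.4 = 150.374 mg

Dose = 150 mg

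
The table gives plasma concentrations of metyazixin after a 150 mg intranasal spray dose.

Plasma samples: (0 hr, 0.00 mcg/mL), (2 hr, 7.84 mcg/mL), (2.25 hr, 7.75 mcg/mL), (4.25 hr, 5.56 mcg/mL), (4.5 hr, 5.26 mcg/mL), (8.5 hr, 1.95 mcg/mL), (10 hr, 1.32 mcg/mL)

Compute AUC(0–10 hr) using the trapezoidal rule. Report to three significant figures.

AUC = 41.3 mcg/mL·hr

Trapezoidal AUC_0→10:
  [0→2]: (0.00+7.84)/2 × 2 = 7.84
  [2→2.25]: (7.84+7.75)/2 × 0.25 = 1.94875
  [2.25→4.25]: (7.75+5.56)/2 × 2 = 13.31
  [4.25→4.5]: (5.56+5.26)/2 × 0.25 = 1.3525
  [4.5→8.5]: (5.26+1.95)/2 × 4 = 14.42
  [8.5→10]: (1.95+1.32)/2 × 1.5 = 2.4525
  Sum = 41.32375 mcg/mL·hr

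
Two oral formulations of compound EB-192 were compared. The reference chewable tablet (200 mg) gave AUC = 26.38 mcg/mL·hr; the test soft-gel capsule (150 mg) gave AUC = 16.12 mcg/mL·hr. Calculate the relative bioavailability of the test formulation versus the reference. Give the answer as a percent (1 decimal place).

F_rel = (AUC_test/D_test) / (AUC_ref/D_ref)
      = (16.12/150) / (26.38/200)
      = 0.107467 / 0.1319 = 0.8148 = 81.48%

F_rel = 81.5%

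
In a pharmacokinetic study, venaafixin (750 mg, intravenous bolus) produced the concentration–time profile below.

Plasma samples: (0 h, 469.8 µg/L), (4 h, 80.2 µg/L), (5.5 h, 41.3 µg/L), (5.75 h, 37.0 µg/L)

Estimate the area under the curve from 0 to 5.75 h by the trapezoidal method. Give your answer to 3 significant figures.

AUC = 1200 µg/L·h

Trapezoidal AUC_0→5.75:
  [0→4]: (469.8+80.2)/2 × 4 = 1100.0
  [4→5.5]: (80.2+41.3)/2 × 1.5 = 91.125
  [5.5→5.75]: (41.3+37.0)/2 × 0.25 = 9.7875
  Sum = 1200.9125 µg/L·h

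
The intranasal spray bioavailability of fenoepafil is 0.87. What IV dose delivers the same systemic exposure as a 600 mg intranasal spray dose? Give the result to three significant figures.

Systemic exposure from an extravascular dose = F × D_ev, so the equivalent IV dose is F × D_ev.
D_iv = F × D_ev = 0.87 × 600 = 522 mg

D_iv = 522 mg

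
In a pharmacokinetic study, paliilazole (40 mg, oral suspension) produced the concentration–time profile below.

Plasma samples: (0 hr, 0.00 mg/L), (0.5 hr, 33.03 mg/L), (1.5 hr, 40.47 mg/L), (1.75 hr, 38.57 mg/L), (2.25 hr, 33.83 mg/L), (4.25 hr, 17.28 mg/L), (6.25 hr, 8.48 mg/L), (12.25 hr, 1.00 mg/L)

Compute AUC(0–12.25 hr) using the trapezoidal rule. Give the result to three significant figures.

Trapezoidal AUC_0→12.25:
  [0→0.5]: (0.00+33.03)/2 × 0.5 = 8.2575
  [0.5→1.5]: (33.03+40.47)/2 × 1 = 36.75
  [1.5→1.75]: (40.47+38.57)/2 × 0.25 = 9.88
  [1.75→2.25]: (38.57+33.83)/2 × 0.5 = 18.1
  [2.25→4.25]: (33.83+17.28)/2 × 2 = 51.11
  [4.25→6.25]: (17.28+8.48)/2 × 2 = 25.76
  [6.25→12.25]: (8.48+1.00)/2 × 6 = 28.44
  Sum = 178.2975 mg/L·hr

AUC = 178 mg/L·hr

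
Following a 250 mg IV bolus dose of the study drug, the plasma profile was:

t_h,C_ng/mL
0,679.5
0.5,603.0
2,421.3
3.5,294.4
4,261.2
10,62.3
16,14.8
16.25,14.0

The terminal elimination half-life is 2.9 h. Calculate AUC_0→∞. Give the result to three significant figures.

AUC = 3030 ng/mL·h

Trapezoidal AUC_0→16.25:
  [0→0.5]: (679.5+603.0)/2 × 0.5 = 320.625
  [0.5→2]: (603.0+421.3)/2 × 1.5 = 768.225
  [2→3.5]: (421.3+294.4)/2 × 1.5 = 536.775
  [3.5→4]: (294.4+261.2)/2 × 0.5 = 138.9
  [4→10]: (261.2+62.3)/2 × 6 = 970.5
  [10→16]: (62.3+14.8)/2 × 6 = 231.3
  [16→16.25]: (14.8+14.0)/2 × 0.25 = 3.6
  Sum = 2969.925 ng/mL·h
k_e = ln2 / t½ = 0.693147 / 2.9 = 0.2390 h^-1
Extrapolated tail: C_last / k_e = 14.0 / 0.239 = 58.577
AUC_0→∞ = 2969.925 + 58.577 = 3028.502 ng/mL·h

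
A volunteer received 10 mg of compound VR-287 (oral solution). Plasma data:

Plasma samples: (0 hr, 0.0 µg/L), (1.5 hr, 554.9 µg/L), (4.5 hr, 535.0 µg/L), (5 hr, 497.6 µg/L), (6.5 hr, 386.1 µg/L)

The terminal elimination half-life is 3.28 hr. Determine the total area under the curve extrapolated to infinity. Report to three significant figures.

AUC = 4800 µg/L·hr

Trapezoidal AUC_0→6.5:
  [0→1.5]: (0.0+554.9)/2 × 1.5 = 416.175
  [1.5→4.5]: (554.9+535.0)/2 × 3 = 1634.85
  [4.5→5]: (535.0+497.6)/2 × 0.5 = 258.15
  [5→6.5]: (497.6+386.1)/2 × 1.5 = 662.775
  Sum = 2971.95 µg/L·hr
k_e = ln2 / t½ = 0.693147 / 3.28 = 0.2113 hr^-1
Extrapolated tail: C_last / k_e = 386.1 / 0.2113 = 1827.260
AUC_0→∞ = 2971.95 + 1827.260 = 4799.21 µg/L·hr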